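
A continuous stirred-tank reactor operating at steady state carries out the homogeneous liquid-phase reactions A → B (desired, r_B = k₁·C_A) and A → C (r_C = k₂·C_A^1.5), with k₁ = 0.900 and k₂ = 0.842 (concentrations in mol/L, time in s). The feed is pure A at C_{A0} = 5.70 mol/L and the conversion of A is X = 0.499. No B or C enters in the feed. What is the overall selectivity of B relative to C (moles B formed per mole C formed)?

Exit C_A = C_{A0}(1−X) = 5.70×0.501 = 2.856 mol/L.
Rates in a CSTR are evaluated at the outlet concentration: r_B = 0.900×2.856 = 2.570, r_C = 0.842×2.856^1.5 = 4.063.
Overall selectivity = C_B/C_C = r_Bτ/(r_Cτ) = r_B/r_C = 0.633.

0.633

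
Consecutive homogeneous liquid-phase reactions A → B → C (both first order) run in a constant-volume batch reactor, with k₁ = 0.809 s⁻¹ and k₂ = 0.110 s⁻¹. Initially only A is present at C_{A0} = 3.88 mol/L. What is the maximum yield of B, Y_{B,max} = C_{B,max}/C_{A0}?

For a first-order series the maximum intermediate yield is C_{B,max}/C_{A0} = (k₁/k₂)^[k₂/(k₂−k₁)].
= (0.809/0.110)^(0.110/(0.110−0.809)) = (7.355)^(-0.1574) = 0.7305.

0.731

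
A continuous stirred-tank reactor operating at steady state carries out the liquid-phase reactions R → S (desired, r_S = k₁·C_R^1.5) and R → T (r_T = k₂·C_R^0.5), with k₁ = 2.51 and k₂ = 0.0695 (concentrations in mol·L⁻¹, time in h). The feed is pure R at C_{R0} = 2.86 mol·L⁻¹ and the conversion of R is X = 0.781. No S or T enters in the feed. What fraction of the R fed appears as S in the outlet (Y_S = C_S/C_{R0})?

0.748

Exit C_R = C_{R0}(1−X) = 2.86×0.219 = 0.6263 mol·L⁻¹.
A CSTR operates uniformly at the exit composition, giving r_S = 1.244 and r_T = 0.05500 (each k·C_R^n at C_R = 0.6263).
Fraction of consumed R going to S: r_S/(r_S+r_T) = 0.9577.
C_S = 0.9577·C_{R0}·X = 0.9577×2.86×0.781 = 2.14 mol·L⁻¹; Y_S = C_S/C_{R0} = 0.748.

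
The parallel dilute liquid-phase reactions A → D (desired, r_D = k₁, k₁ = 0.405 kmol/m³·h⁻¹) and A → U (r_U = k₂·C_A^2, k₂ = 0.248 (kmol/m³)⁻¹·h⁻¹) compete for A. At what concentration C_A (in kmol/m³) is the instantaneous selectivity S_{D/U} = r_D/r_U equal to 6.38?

0.506 kmol/m³

S_{D/U} = (k₁/k₂)·C_A^-2 ⇒ C_A = (S·k₂/k₁)^(-0.5).
= (6.38×0.248/0.405)^(-0.5) = (3.907)^(-0.5) = 0.506 kmol/m³.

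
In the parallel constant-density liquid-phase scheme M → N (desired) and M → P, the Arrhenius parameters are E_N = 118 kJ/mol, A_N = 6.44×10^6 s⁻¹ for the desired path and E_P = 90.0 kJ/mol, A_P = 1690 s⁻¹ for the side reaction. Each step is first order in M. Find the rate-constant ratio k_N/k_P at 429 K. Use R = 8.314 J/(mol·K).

k_N/k_P = (A_N/A_P)·exp[−(E_N−E_P)/(RT)] = (A_N/A_P)·exp[(E_P−E_N)/(RT)].
(E_P−E_N)/(RT) = (90.0−118)×10³/(8.314×429) = -28000/3567 = -7.850.
k_N/k_P = (6.44×10^6/1690)·exp(-7.850) = 3811 × 3.896×10^-4 = 1.48.

1.48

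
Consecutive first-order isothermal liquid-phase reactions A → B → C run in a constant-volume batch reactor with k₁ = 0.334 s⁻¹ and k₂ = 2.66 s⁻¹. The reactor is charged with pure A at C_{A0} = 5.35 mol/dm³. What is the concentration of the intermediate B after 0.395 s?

Solving the coupled first-order balances gives C_B(t) = [k₁/(k₂−k₁)]·C_{A0}·(e^(−k₁t) − e^(−k₂t)).
e^(−k₁t) = e^(−0.334×0.395) = e^(−0.1319) = 0.8764; e^(−k₂t) = e^(−1.051) = 0.3497.
C_B = 0.334×5.35/(2.66−0.334) × (0.8764−0.3497) = 0.7682×0.5267 = 0.4046 mol/dm³.

0.405 mol/dm³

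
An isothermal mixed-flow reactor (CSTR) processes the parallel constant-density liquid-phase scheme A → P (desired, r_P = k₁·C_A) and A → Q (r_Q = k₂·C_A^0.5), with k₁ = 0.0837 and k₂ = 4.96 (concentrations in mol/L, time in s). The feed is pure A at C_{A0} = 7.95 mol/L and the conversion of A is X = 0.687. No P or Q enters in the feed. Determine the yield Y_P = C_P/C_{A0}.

Exit C_A = C_{A0}(1−X) = 7.95×0.313 = 2.488 mol/L.
In a CSTR the entire volume is at exit conditions, so r_P = 0.0837×2.488 = 0.2083 and r_Q = 4.96×2.488^0.5 = 7.824.
Fraction of consumed A going to P: r_P/(r_P+r_Q) = 0.02593.
C_P = 0.02593·C_{A0}·X = 0.02593×7.95×0.687 = 0.142 mol/L; Y_P = C_P/C_{A0} = 0.0178.

0.0178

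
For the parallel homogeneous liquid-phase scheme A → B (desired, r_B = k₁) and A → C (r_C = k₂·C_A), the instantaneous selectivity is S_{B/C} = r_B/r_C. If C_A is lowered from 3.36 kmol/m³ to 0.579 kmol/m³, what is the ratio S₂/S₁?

5.80

S_{B/C} = (k₁/k₂)·C_A⁻¹, so S₂/S₁ = (C_{A,2}/C_{A,1})⁻¹.
= 3.36/0.579 = 5.80.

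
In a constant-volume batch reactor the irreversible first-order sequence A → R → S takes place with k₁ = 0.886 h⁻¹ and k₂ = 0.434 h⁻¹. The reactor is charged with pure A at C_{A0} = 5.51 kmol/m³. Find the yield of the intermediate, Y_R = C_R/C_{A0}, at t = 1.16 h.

For first-order series with pure A initially, C_R(t) = k₁C_{A0}/(k₂−k₁)·(e^(−k₁t) − e^(−k₂t)).
e^(−k₁t) = e^(−0.886×1.16) = e^(−1.028) = 0.3578; e^(−k₂t) = e^(−0.5034) = 0.6044.
C_R = 0.886×5.51/(0.434−0.886) × (0.3578−0.6044) = (-10.80)×(-0.2466) = 2.664 kmol/m³.
Y_R = C_R/C_{A0} = 2.664/5.51 = 0.483.

0.483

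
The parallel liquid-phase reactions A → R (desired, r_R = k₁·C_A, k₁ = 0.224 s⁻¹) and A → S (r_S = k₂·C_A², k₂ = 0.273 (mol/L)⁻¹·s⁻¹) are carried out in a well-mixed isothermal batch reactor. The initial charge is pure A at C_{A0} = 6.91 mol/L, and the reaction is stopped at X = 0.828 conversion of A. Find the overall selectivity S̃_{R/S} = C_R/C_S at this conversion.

C_A = C_{A0}(1−X) = 1.189 mol/L.
Along a PFR/batch, dC_R/dC_A = −r_R/(r_R+r_S) = −k₁/(k₁+k₂·C_A).
Integrating from C_{A0} to C_A: C_R = (0.224/0.273)·ln[(0.224+0.273·6.91)/(0.224+0.273·1.19)] = 0.8205·ln(2.110/0.5485) = 1.106 mol/L.
C_S = (C_{A0}−C_A)−C_R = 4.616 mol/L; S̃_{R/S} = 1.106/4.616 = 0.240.

0.240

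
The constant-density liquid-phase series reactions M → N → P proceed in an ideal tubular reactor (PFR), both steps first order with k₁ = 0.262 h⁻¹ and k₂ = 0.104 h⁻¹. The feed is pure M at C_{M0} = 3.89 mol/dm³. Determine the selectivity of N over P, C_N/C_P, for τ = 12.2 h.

Solving the coupled first-order balances gives C_N(τ) = [k₁/(k₂−k₁)]·C_{M0}·(e^(−k₁τ) − e^(−k₂τ)).
e^(−k₁τ) = e^(−0.262×12.2) = e^(−3.196) = 0.04091; e^(−k₂τ) = e^(−1.269) = 0.2812.
C_N = 0.262×3.89/(0.104−0.262) × (0.04091−0.2812) = (-6.451)×(-0.2403) = 1.550 mol/dm³.
C_M = C_{M0}e^(−k₁τ) = 0.1591 mol/dm³, so C_P = C_{M0}−C_M−C_N = 2.181 mol/dm³; C_N/C_P = 0.711.

0.711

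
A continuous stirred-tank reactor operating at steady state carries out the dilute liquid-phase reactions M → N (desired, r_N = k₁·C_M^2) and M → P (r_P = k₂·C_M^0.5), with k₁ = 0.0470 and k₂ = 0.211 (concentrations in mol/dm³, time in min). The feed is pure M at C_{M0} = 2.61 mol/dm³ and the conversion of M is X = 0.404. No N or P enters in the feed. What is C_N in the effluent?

Exit C_M = C_{M0}(1−X) = 2.61×0.596 = 1.556 mol/dm³.
A CSTR operates uniformly at the exit composition, giving r_N = 0.1137 and r_P = 0.2632 (each k·C_M^n at C_M = 1.556).
Fraction of consumed M going to N: r_N/(r_N+r_P) = 0.3018.
C_N = 0.3018·C_{M0}·X = 0.3018×2.61×0.404 = 0.318 mol/dm³.

0.318 mol/dm³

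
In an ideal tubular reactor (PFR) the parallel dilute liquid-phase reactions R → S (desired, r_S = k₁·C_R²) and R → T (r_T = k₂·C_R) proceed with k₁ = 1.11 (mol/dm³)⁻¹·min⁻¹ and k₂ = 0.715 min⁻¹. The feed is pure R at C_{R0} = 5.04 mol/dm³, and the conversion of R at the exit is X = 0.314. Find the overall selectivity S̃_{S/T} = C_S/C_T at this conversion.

C_R = C_{R0}(1−X) = 3.457 mol/dm³.
Along a PFR/batch, dC_T/dC_R = −r_T/(r_S+r_T) = −k₂/(k₂+k₁·C_R).
Integrating from C_{R0} to C_R: C_T = (0.715/1.11)·ln[(0.715+1.11·5.04)/(0.715+1.11·3.46)] = 0.6441·ln(6.309/4.553) = 0.2102 mol/dm³.
Then C_S = (C_{R0}−C_R) − C_T = 1.583 − 0.2102 = 1.372 mol/dm³.
S̃_{S/T} = C_S/C_T = 1.372/0.2102 = 6.53.

6.53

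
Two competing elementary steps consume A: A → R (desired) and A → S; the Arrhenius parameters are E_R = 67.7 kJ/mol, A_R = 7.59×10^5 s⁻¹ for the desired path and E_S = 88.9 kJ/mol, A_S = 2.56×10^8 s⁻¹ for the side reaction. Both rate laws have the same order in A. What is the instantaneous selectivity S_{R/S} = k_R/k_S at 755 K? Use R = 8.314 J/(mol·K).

0.0869

k_R/k_S = (A_R/A_S)·exp[−(E_R−E_S)/(RT)] = (A_R/A_S)·exp[(E_S−E_R)/(RT)].
(E_S−E_R)/(RT) = (88.9−67.7)×10³/(8.314×755) = 21200/6277 = 3.377.
k_R/k_S = (7.59×10^5/2.56×10^8)·exp(3.377) = 0.002965 × 29.29 = 0.0869.
Since E_R < E_S, lowering the temperature improves selectivity toward R.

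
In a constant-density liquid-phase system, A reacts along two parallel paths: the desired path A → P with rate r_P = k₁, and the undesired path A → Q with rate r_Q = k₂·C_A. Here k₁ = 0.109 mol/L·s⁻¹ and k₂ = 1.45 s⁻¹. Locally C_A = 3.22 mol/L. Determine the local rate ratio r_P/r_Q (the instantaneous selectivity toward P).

0.0233

S_{P/Q} = r_P/r_Q = (k₁)/(k₂·C_A) = (k₁/k₂)·C_A⁻¹.
= (0.109) / (1.45×3.220) = 0.1090/4.669 = 0.0233.
The undesired path is higher order in A, so low C_A (CSTR or dilute feed) favours P.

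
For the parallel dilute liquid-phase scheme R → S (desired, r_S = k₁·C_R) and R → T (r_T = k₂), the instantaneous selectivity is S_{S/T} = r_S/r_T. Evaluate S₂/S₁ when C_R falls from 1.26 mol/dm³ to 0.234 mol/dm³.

S_{S/T} = (k₁/k₂)·C_R, so S₂/S₁ = (C_{R,2}/C_{R,1}).
= 0.234/1.26 = 0.186.

0.186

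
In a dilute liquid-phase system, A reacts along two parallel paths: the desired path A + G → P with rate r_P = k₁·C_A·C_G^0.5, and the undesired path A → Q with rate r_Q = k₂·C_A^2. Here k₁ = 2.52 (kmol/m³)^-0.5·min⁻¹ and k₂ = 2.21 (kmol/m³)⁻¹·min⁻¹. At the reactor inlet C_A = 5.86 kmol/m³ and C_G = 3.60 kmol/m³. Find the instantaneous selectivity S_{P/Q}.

S_{P/Q} = r_P/r_Q = (k₁·C_A·C_G^0.5)/(k₂·C_A^2) = (k₁/k₂)·C_A⁻¹·C_G^0.5.
= (2.52×5.860×3.600^0.5) / (2.21×5.860^2) = 28.02/75.89 = 0.369.
The undesired path is higher order in A, so low C_A (CSTR or dilute feed) favours P.

0.369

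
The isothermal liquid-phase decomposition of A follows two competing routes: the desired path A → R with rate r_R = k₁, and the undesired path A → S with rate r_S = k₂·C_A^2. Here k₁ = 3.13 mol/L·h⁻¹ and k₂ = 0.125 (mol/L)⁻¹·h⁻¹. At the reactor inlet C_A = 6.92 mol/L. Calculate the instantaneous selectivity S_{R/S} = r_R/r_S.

0.523

S_{R/S} = r_R/r_S = (k₁)/(k₂·C_A^2) = (k₁/k₂)·C_A^-2.
= (3.13) / (0.125×6.920^2) = 3.130/5.986 = 0.523.
The undesired path is higher order in A, so low C_A (CSTR or dilute feed) favours R.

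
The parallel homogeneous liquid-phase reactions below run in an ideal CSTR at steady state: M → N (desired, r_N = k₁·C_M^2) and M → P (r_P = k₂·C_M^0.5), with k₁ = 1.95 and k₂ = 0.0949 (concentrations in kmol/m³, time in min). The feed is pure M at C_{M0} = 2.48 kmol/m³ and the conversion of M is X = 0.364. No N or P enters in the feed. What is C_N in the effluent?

0.881 kmol/m³

Exit C_M = C_{M0}(1−X) = 2.48×0.636 = 1.577 kmol/m³.
A CSTR operates uniformly at the exit composition, giving r_N = 4.851 and r_P = 0.1192 (each k·C_M^n at C_M = 1.577).
Fraction of consumed M going to N: r_N/(r_N+r_P) = 0.9760.
C_N = 0.9760·C_{M0}·X = 0.9760×2.48×0.364 = 0.881 kmol/m³.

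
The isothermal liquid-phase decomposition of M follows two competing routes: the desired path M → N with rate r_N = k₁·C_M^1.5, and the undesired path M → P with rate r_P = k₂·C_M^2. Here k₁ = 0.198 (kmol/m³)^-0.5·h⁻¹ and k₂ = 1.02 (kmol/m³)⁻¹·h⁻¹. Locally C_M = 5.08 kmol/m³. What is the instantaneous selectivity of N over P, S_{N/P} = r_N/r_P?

S_{N/P} = r_N/r_P = (k₁·C_M^1.5)/(k₂·C_M^2) = (k₁/k₂)·C_M^-0.5.
= (0.198×5.080^1.5) / (1.02×5.080^2) = 2.267/26.32 = 0.0861.

0.0861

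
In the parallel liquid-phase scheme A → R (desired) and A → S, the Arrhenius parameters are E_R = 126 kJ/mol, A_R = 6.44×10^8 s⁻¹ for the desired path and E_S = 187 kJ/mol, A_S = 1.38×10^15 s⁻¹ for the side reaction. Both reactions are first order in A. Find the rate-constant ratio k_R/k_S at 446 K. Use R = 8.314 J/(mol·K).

Since both paths have the same order in A, the concentration cancels and S_{R/S} = k_R/k_S = (A_R/A_S)·exp[(E_S−E_R)/(RT)].
(E_S−E_R)/(RT) = (187−126)×10³/(8.314×446) = 61000/3708 = 16.45.
k_R/k_S = (6.44×10^8/1.38×10^15)·exp(16.45) = 4.667×10^-7 × 1.395×10^7 = 6.51.
Since E_R < E_S, lowering the temperature improves selectivity toward R.

6.51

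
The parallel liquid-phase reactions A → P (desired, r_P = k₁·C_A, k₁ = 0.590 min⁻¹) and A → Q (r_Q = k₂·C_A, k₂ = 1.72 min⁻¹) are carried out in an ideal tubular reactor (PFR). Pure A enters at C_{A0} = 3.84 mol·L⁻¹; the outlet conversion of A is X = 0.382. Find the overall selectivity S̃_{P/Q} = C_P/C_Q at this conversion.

0.343

C_A = C_{A0}(1−X) = 2.373 mol·L⁻¹.
Both paths are first order in A, so the instantaneous fraction to P is constant: dC_P/d(−C_A) = k₁/(k₁+k₂) = 0.2554.
C_P = 0.2554·(C_{A0}−C_A) = 0.2554×1.467 = 0.375 mol·L⁻¹.
C_Q = (C_{A0}−C_A)−C_P = 1.092 mol·L⁻¹; S̃_{P/Q} = 0.3747/1.092 = 0.343.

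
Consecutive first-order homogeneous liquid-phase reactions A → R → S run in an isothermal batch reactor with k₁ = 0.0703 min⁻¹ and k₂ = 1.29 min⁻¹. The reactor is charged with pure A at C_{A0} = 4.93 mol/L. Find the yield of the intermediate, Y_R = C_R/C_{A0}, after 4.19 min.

0.0427

For first-order series with pure A initially, C_R(t) = k₁C_{A0}/(k₂−k₁)·(e^(−k₁t) − e^(−k₂t)).
e^(−k₁t) = e^(−0.0703×4.19) = e^(−0.2946) = 0.7449; e^(−k₂t) = e^(−5.405) = 0.004494.
C_R = 0.0703×4.93/(1.29−0.0703) × (0.7449−0.004494) = 0.2842×0.7404 = 0.2104 mol/L.
Y_R = C_R/C_{A0} = 0.2104/4.93 = 0.0427.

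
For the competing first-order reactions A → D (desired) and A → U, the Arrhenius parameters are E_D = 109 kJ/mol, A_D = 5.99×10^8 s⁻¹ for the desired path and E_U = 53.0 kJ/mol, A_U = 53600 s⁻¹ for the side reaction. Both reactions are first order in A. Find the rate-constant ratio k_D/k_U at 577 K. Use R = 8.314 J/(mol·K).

0.0952

k_D/k_U = (A_D/A_U)·exp[−(E_D−E_U)/(RT)] = (A_D/A_U)·exp[(E_U−E_D)/(RT)].
(E_U−E_D)/(RT) = (53.0−109)×10³/(8.314×577) = -56000/4797 = -11.67.
k_D/k_U = (5.99×10^8/53600)·exp(-11.67) = 11175 × 8.516×10^-6 = 0.0952.
Since E_D > E_U, raising the temperature improves selectivity toward D.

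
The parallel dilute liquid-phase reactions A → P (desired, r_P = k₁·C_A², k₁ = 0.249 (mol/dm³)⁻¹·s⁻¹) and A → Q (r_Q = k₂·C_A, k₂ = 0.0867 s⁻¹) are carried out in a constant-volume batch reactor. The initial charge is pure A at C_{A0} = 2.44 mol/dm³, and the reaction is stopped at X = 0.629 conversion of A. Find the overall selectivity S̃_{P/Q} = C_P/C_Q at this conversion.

C_A = C_{A0}(1−X) = 0.9052 mol/dm³.
Along a PFR/batch, dC_Q/dC_A = −r_Q/(r_P+r_Q) = −k₂/(k₂+k₁·C_A).
Integrating from C_{A0} to C_A: C_Q = (0.0867/0.249)·ln[(0.0867+0.249·2.44)/(0.0867+0.249·0.905)] = 0.3482·ln(0.6943/0.3121) = 0.2784 mol/dm³.
Then C_P = (C_{A0}−C_A) − C_Q = 1.535 − 0.2784 = 1.256 mol/dm³.
S̃_{P/Q} = C_P/C_Q = 1.256/0.2784 = 4.51.

4.51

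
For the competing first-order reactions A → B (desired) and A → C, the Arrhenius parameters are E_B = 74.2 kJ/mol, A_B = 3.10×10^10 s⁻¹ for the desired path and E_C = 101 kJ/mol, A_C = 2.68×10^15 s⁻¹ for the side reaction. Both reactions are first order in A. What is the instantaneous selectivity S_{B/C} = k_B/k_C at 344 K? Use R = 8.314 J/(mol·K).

0.136

With equal orders, S_{B/C} = k_B/k_C = (A_B/A_C)·exp[(E_C−E_B)/(RT)].
(E_C−E_B)/(RT) = (101−74.2)×10³/(8.314×344) = 26800/2860 = 9.371.
k_B/k_C = (3.10×10^10/2.68×10^15)·exp(9.371) = 1.157×10^-5 × 11738 = 0.136.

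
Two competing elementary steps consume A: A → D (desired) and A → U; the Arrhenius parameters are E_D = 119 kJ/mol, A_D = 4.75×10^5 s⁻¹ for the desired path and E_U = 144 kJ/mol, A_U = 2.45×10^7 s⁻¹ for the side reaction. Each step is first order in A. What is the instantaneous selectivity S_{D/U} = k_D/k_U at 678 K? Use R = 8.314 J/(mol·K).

1.64

k_D/k_U = (A_D/A_U)·exp[−(E_D−E_U)/(RT)] = (A_D/A_U)·exp[(E_U−E_D)/(RT)].
(E_U−E_D)/(RT) = (144−119)×10³/(8.314×678) = 25000/5637 = 4.435.
k_D/k_U = (4.75×10^5/2.45×10^7)·exp(4.435) = 0.01939 × 84.36 = 1.64.
Since E_D < E_U, lowering the temperature improves selectivity toward D.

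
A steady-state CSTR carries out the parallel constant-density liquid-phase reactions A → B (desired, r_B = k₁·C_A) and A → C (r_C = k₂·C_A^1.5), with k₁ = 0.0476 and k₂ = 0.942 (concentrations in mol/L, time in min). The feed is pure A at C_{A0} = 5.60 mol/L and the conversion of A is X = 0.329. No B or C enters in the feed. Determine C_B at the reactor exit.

0.0468 mol/L

Exit C_A = C_{A0}(1−X) = 5.60×0.671 = 3.758 mol/L.
Rates in a CSTR are evaluated at the outlet concentration: r_B = 0.0476×3.758 = 0.1789, r_C = 0.942×3.758^1.5 = 6.861.
Fraction of consumed A going to B: r_B/(r_B+r_C) = 0.02541.
C_B = 0.02541·C_{A0}·X = 0.02541×5.60×0.329 = 0.0468 mol/L.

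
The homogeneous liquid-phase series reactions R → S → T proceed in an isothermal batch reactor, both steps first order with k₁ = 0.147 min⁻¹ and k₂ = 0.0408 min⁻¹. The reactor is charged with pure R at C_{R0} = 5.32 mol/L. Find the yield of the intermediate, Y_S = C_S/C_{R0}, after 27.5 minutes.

The intermediate concentration in a first-order A→B→C sequence is C_S = k₁C_{R0}(e^(−k₁t) − e^(−k₂t))/(k₂−k₁).
e^(−k₁t) = e^(−0.147×27.5) = e^(−4.042) = 0.01755; e^(−k₂t) = e^(−1.122) = 0.3256.
C_S = 0.147×5.32/(0.0408−0.147) × (0.01755−0.3256) = (-7.364)×(-0.3081) = 2.269 mol/L.
Y_S = C_S/C_{R0} = 2.269/5.32 = 0.426.

0.426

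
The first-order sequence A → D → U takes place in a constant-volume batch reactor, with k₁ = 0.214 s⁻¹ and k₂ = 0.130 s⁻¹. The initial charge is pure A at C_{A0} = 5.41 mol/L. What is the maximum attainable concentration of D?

2.50 mol/L

Evaluating C_D at t_opt = ln(k₂/k₁)/(k₂−k₁) gives C_{D,max}/C_{A0} = (k₁/k₂)^[k₂/(k₂−k₁)].
= (0.214/0.130)^(0.130/(0.130−0.214)) = (1.646)^(-1.548) = 0.4624.
C_{D,max} = 0.4624×5.41 = 2.50 mol/L.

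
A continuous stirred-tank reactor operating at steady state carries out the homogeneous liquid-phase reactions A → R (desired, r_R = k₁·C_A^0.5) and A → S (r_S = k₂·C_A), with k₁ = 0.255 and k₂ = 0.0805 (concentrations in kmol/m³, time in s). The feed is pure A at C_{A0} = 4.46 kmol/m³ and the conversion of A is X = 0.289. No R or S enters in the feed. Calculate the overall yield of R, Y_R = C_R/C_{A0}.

Exit C_A = C_{A0}(1−X) = 4.46×0.711 = 3.171 kmol/m³.
A CSTR operates uniformly at the exit composition, giving r_R = 0.4541 and r_S = 0.2553 (each k·C_A^n at C_A = 3.171).
Fraction of consumed A going to R: r_R/(r_R+r_S) = 0.6401.
C_R = 0.6401·C_{A0}·X = 0.6401×4.46×0.289 = 0.825 kmol/m³; Y_R = C_R/C_{A0} = 0.185.

0.185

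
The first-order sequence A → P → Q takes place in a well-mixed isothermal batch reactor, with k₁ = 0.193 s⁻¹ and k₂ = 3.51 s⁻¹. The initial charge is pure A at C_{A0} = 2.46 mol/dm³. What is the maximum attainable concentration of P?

For a first-order series the maximum intermediate yield is C_{P,max}/C_{A0} = (k₁/k₂)^[k₂/(k₂−k₁)].
= (0.193/3.51)^(3.51/(3.51−0.193)) = (0.05499)^(1.058) = 0.04645.
C_{P,max} = 0.04645×2.46 = 0.114 mol/dm³.

0.114 mol/dm³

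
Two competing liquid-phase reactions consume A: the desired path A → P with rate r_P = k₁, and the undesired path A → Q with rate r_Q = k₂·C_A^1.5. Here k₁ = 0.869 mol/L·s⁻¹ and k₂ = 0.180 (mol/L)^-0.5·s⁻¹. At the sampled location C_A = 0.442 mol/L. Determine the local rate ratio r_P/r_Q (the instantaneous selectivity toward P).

16.4

S_{P/Q} = r_P/r_Q = (k₁)/(k₂·C_A^1.5) = (k₁/k₂)·C_A^-1.5.
= (0.869) / (0.180×0.4420^1.5) = 0.8690/0.05289 = 16.4.
The undesired path is higher order in A, so low C_A (CSTR or dilute feed) favours P.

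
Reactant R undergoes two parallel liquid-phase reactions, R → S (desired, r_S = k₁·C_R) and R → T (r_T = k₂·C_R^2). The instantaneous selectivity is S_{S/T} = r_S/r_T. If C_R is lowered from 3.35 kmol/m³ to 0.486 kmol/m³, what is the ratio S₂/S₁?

6.89

S_{S/T} = (k₁/k₂)·C_R⁻¹, so S₂/S₁ = (C_{R,2}/C_{R,1})⁻¹.
= 3.35/0.486 = 6.89.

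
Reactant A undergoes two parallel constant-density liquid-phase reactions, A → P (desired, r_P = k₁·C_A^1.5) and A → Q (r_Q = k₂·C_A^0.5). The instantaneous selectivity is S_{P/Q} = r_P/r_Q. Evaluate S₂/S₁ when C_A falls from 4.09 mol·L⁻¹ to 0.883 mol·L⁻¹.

0.216

S_{P/Q} = (k₁/k₂)·C_A, so S₂/S₁ = (C_{A,2}/C_{A,1}).
= 0.883/4.09 = 0.216.
Selectivity toward P falls as C_A falls — high-concentration operation is favoured.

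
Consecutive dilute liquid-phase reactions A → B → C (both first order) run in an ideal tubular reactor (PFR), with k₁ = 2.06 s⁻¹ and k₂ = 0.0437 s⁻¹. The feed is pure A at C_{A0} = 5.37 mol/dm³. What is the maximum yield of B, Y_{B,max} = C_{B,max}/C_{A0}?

At the optimum, C_{B,max}/C_{A0} = (k₁/k₂)^[k₂/(k₂−k₁)].
= (2.06/0.0437)^(0.0437/(0.0437−2.06)) = (47.14)^(-0.02167) = 0.9199.

0.920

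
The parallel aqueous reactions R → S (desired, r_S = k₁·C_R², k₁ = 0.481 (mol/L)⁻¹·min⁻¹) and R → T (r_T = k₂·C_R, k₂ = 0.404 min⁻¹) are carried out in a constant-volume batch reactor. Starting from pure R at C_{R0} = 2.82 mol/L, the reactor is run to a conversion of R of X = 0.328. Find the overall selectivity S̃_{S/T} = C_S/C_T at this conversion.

2.78

C_R = C_{R0}(1−X) = 1.895 mol/L.
Along a PFR/batch, dC_T/dC_R = −r_T/(r_S+r_T) = −k₂/(k₂+k₁·C_R).
Integrating from C_{R0} to C_R: C_T = (0.404/0.481)·ln[(0.404+0.481·2.82)/(0.404+0.481·1.90)] = 0.8399·ln(1.760/1.316) = 0.2447 mol/L.
Then C_S = (C_{R0}−C_R) − C_T = 0.9250 − 0.2447 = 0.6803 mol/L.
S̃_{S/T} = C_S/C_T = 0.6803/0.2447 = 2.78.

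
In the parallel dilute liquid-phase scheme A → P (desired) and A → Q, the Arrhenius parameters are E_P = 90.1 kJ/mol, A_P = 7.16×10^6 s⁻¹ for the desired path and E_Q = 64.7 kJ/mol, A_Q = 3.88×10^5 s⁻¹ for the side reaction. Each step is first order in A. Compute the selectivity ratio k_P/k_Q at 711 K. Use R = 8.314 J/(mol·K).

Since both paths have the same order in A, the concentration cancels and S_{P/Q} = k_P/k_Q = (A_P/A_Q)·exp[(E_Q−E_P)/(RT)].
(E_Q−E_P)/(RT) = (64.7−90.1)×10³/(8.314×711) = -25400/5911 = -4.297.
k_P/k_Q = (7.16×10^6/3.88×10^5)·exp(-4.297) = 18.45 × 0.01361 = 0.251.

0.251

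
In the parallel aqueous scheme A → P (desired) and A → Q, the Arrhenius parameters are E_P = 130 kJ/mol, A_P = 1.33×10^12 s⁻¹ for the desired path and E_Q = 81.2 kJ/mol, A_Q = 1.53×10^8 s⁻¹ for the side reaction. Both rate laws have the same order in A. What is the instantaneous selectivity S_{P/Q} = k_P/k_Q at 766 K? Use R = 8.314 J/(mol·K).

With equal orders, S_{P/Q} = k_P/k_Q = (A_P/A_Q)·exp[(E_Q−E_P)/(RT)].
(E_Q−E_P)/(RT) = (81.2−130)×10³/(8.314×766) = -48800/6369 = -7.663.
k_P/k_Q = (1.33×10^12/1.53×10^8)·exp(-7.663) = 8693 × 4.700×10^-4 = 4.09.

4.09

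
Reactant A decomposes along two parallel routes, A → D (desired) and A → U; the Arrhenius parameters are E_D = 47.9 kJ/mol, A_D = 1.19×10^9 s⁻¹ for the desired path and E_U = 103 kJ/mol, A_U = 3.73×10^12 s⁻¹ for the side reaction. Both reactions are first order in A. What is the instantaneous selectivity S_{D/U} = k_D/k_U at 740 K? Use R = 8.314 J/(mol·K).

2.47

Since both paths have the same order in A, the concentration cancels and S_{D/U} = k_D/k_U = (A_D/A_U)·exp[(E_U−E_D)/(RT)].
(E_U−E_D)/(RT) = (103−47.9)×10³/(8.314×740) = 55100/6152 = 8.956.
k_D/k_U = (1.19×10^9/3.73×10^12)·exp(8.956) = 3.190×10^-4 × 7754 = 2.47.
Since E_D < E_U, lowering the temperature improves selectivity toward D.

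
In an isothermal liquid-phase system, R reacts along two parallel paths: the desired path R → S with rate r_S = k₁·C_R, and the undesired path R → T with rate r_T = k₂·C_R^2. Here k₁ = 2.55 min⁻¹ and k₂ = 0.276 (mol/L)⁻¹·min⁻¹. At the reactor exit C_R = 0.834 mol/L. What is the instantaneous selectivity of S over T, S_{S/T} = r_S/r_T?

11.1

S_{S/T} = r_S/r_T = (k₁·C_R)/(k₂·C_R^2) = (k₁/k₂)·C_R⁻¹.
= (2.55×0.8340) / (0.276×0.8340^2) = 2.127/0.1920 = 11.1.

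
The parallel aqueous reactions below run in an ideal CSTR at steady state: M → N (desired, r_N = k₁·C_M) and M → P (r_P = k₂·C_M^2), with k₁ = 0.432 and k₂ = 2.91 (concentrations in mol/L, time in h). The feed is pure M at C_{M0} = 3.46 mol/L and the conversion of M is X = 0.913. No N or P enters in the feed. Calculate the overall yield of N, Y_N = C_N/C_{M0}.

Exit C_M = C_{M0}(1−X) = 3.46×0.0870 = 0.3010 mol/L.
Rates in a CSTR are evaluated at the outlet concentration: r_N = 0.432×0.3010 = 0.1300, r_P = 2.91×0.3010^2 = 0.2637.
Fraction of consumed M going to N: r_N/(r_N+r_P) = 0.3303.
C_N = 0.3303·C_{M0}·X = 0.3303×3.46×0.913 = 1.04 mol/L; Y_N = C_N/C_{M0} = 0.302.

0.302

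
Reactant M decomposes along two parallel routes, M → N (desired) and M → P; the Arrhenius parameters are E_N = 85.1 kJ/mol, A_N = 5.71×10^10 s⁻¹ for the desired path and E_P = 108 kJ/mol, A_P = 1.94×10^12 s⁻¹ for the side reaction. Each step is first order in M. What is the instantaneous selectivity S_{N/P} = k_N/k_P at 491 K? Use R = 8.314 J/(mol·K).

Since both paths have the same order in M, the concentration cancels and S_{N/P} = k_N/k_P = (A_N/A_P)·exp[(E_P−E_N)/(RT)].
(E_P−E_N)/(RT) = (108−85.1)×10³/(8.314×491) = 22900/4082 = 5.610.
k_N/k_P = (5.71×10^10/1.94×10^12)·exp(5.610) = 0.02943 × 273.1 = 8.04.
Since E_N < E_P, lowering the temperature improves selectivity toward N.

8.04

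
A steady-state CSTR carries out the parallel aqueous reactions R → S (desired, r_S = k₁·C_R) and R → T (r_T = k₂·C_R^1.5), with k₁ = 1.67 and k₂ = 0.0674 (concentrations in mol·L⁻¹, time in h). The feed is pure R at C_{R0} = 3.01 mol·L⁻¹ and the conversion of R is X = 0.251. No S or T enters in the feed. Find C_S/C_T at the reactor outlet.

16.5

Exit C_R = C_{R0}(1−X) = 3.01×0.749 = 2.254 mol·L⁻¹.
In a CSTR the entire volume is at exit conditions, so r_S = 1.67×2.254 = 3.765 and r_T = 0.0674×2.254^1.5 = 0.2282.
Overall selectivity = C_S/C_T = r_Sτ/(r_Tτ) = r_S/r_T = 16.5.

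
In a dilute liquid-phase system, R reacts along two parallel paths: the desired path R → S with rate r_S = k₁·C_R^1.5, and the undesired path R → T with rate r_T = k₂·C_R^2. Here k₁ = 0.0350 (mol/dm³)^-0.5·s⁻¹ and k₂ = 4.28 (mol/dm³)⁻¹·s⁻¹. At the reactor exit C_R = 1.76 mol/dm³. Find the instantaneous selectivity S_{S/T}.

0.00616

S_{S/T} = r_S/r_T = (k₁·C_R^1.5)/(k₂·C_R^2) = (k₁/k₂)·C_R^-0.5.
= (0.0350×1.760^1.5) / (4.28×1.760^2) = 0.08172/13.26 = 0.00616.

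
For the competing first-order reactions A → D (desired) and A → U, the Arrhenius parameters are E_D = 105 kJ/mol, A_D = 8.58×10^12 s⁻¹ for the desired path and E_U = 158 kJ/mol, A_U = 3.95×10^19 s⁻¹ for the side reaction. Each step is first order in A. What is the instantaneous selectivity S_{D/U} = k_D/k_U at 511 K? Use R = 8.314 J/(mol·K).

With equal orders, S_{D/U} = k_D/k_U = (A_D/A_U)·exp[(E_U−E_D)/(RT)].
(E_U−E_D)/(RT) = (158−105)×10³/(8.314×511) = 53000/4248 = 12.48.
k_D/k_U = (8.58×10^12/3.95×10^19)·exp(12.48) = 2.172×10^-7 × 2.617×10^5 = 0.0569.
Since E_D < E_U, lowering the temperature improves selectivity toward D.

0.0569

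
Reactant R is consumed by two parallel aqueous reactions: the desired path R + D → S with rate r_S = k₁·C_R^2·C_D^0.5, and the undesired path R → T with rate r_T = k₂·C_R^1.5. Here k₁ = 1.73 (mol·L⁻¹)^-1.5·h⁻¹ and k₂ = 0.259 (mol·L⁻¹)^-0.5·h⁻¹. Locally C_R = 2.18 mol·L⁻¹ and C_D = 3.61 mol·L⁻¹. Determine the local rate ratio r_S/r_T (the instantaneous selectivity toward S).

S_{S/T} = r_S/r_T = (k₁·C_R^2·C_D^0.5)/(k₂·C_R^1.5) = (k₁/k₂)·C_R^0.5·C_D^0.5.
= (1.73×2.180^2×3.610^0.5) / (0.259×2.180^1.5) = 15.62/0.8337 = 18.7.

18.7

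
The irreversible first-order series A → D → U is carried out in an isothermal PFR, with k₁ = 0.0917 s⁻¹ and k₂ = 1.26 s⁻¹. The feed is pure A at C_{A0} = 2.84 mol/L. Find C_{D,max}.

Evaluating C_D at τ_opt = ln(k₂/k₁)/(k₂−k₁) gives C_{D,max}/C_{A0} = (k₁/k₂)^[k₂/(k₂−k₁)].
= (0.0917/1.26)^(1.26/(1.26−0.0917)) = (0.07278)^(1.078) = 0.05925.
C_{D,max} = 0.05925×2.84 = 0.168 mol/L.

0.168 mol/L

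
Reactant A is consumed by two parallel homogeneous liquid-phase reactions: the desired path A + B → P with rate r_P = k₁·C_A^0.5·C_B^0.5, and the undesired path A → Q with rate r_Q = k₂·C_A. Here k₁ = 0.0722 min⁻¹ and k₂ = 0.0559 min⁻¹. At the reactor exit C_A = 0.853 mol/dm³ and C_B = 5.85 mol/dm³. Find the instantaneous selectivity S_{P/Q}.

S_{P/Q} = r_P/r_Q = (k₁·C_A^0.5·C_B^0.5)/(k₂·C_A) = (k₁/k₂)·C_A^-0.5·C_B^0.5.
= (0.0722×0.8530^0.5×5.850^0.5) / (0.0559×0.8530) = 0.1613/0.04768 = 3.38.
The undesired path is higher order in A, so low C_A (CSTR or dilute feed) favours P.

3.38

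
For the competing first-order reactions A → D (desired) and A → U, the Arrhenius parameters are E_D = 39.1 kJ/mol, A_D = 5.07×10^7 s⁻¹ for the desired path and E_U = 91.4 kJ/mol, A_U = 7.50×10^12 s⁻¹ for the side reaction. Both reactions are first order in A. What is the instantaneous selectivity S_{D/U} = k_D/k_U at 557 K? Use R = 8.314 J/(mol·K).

0.543

k_D/k_U = (A_D/A_U)·exp[−(E_D−E_U)/(RT)] = (A_D/A_U)·exp[(E_U−E_D)/(RT)].
(E_U−E_D)/(RT) = (91.4−39.1)×10³/(8.314×557) = 52300/4631 = 11.29.
k_D/k_U = (5.07×10^7/7.50×10^12)·exp(11.29) = 6.760×10^-6 × 80315 = 0.543.
Since E_D < E_U, lowering the temperature improves selectivity toward D.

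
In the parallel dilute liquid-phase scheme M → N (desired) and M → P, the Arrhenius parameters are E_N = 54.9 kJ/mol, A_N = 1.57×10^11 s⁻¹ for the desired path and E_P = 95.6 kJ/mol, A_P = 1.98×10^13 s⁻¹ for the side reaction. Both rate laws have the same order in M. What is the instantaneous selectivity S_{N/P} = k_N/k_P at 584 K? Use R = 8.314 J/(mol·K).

Since both paths have the same order in M, the concentration cancels and S_{N/P} = k_N/k_P = (A_N/A_P)·exp[(E_P−E_N)/(RT)].
(E_P−E_N)/(RT) = (95.6−54.9)×10³/(8.314×584) = 40700/4855 = 8.382.
k_N/k_P = (1.57×10^11/1.98×10^13)·exp(8.382) = 0.007929 × 4370 = 34.6.

34.6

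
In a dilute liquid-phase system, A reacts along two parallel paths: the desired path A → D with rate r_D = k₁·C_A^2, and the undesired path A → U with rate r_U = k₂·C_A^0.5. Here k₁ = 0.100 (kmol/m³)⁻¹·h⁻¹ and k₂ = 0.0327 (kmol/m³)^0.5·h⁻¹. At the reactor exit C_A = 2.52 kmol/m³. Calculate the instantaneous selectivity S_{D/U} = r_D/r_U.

12.2

S_{D/U} = r_D/r_U = (k₁·C_A^2)/(k₂·C_A^0.5) = (k₁/k₂)·C_A^1.5.
= (0.100×2.520^2) / (0.0327×2.520^0.5) = 0.6350/0.05191 = 12.2.
Since the desired path is higher order in A, keeping C_A high (PFR or concentrated feed) favours D.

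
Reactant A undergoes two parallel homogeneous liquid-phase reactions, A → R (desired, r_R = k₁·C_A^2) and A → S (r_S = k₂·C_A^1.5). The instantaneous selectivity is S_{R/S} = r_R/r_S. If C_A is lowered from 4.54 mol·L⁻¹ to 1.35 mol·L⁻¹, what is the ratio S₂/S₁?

0.545

S_{R/S} = (k₁/k₂)·C_A^0.5, so S₂/S₁ = (C_{A,2}/C_{A,1})^0.5.
= (1.35/4.54)^0.5 = (0.2974)^0.5 = 0.545.
Selectivity toward R falls as C_A falls — high-concentration operation is favoured.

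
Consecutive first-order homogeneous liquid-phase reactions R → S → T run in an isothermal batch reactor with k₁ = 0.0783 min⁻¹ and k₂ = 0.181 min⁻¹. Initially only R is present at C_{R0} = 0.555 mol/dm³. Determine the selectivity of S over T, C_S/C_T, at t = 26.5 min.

0.114

The intermediate concentration in a first-order A→B→C sequence is C_S = k₁C_{R0}(e^(−k₁t) − e^(−k₂t))/(k₂−k₁).
e^(−k₁t) = e^(−0.0783×26.5) = e^(−2.075) = 0.1256; e^(−k₂t) = e^(−4.796) = 0.008259.
C_S = 0.0783×0.555/(0.181−0.0783) × (0.1256−0.008259) = 0.4231×0.1173 = 0.04964 mol/dm³.
C_R = C_{R0}e^(−k₁t) = 0.06969 mol/dm³, so C_T = C_{R0}−C_R−C_S = 0.4357 mol/dm³; C_S/C_T = 0.114.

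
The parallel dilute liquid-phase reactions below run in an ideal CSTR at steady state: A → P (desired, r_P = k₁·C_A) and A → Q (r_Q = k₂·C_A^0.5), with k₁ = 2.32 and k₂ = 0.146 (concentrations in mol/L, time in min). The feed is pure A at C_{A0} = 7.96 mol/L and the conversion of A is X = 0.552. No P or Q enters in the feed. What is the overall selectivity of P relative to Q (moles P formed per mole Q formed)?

Exit C_A = C_{A0}(1−X) = 7.96×0.448 = 3.566 mol/L.
Rates in a CSTR are evaluated at the outlet concentration: r_P = 2.32×3.566 = 8.273, r_Q = 0.146×3.566^0.5 = 0.2757.
Overall selectivity = C_P/C_Q = r_Pτ/(r_Qτ) = r_P/r_Q = 30.0.

30.0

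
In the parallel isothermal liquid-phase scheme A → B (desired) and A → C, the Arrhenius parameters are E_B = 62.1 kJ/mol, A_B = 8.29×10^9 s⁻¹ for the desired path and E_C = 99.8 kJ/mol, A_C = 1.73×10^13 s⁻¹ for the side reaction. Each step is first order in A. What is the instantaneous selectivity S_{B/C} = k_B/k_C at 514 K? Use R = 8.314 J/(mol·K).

3.25

Since both paths have the same order in A, the concentration cancels and S_{B/C} = k_B/k_C = (A_B/A_C)·exp[(E_C−E_B)/(RT)].
(E_C−E_B)/(RT) = (99.8−62.1)×10³/(8.314×514) = 37700/4273 = 8.822.
k_B/k_C = (8.29×10^9/1.73×10^13)·exp(8.822) = 4.792×10^-4 × 6782 = 3.25.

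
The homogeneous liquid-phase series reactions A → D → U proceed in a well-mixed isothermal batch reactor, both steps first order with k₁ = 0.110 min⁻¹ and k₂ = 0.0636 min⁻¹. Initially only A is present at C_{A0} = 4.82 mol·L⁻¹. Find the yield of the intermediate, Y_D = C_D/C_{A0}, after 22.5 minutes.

0.367

Solving the coupled first-order balances gives C_D(t) = [k₁/(k₂−k₁)]·C_{A0}·(e^(−k₁t) − e^(−k₂t)).
e^(−k₁t) = e^(−0.110×22.5) = e^(−2.475) = 0.08416; e^(−k₂t) = e^(−1.431) = 0.2391.
C_D = 0.110×4.82/(0.0636−0.110) × (0.08416−0.2391) = (-11.43)×(-0.1549) = 1.770 mol·L⁻¹.
Y_D = C_D/C_{A0} = 1.770/4.82 = 0.367.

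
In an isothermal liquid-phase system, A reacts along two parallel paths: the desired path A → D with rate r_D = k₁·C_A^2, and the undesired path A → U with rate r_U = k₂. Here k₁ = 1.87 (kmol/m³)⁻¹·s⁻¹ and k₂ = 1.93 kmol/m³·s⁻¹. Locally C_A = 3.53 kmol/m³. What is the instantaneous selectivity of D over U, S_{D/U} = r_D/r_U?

S_{D/U} = r_D/r_U = (k₁·C_A^2)/(k₂) = (k₁/k₂)·C_A^2.
= (1.87×3.530^2) / (1.93) = 23.30/1.930 = 12.1.

12.1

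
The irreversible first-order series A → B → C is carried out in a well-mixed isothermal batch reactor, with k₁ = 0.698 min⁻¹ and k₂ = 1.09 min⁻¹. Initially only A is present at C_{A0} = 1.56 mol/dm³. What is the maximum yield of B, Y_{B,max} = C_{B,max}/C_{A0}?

0.290

At the optimum, C_{B,max}/C_{A0} = (k₁/k₂)^[k₂/(k₂−k₁)].
= (0.698/1.09)^(1.09/(1.09−0.698)) = (0.6404)^(2.781) = 0.2896.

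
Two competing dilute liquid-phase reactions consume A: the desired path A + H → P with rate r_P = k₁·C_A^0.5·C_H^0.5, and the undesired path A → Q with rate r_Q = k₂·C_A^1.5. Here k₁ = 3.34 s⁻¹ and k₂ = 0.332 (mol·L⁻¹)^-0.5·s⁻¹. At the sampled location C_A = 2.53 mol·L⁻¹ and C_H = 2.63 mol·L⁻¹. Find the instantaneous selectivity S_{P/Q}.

6.45

S_{P/Q} = r_P/r_Q = (k₁·C_A^0.5·C_H^0.5)/(k₂·C_A^1.5) = (k₁/k₂)·C_A⁻¹·C_H^0.5.
= (3.34×2.530^0.5×2.630^0.5) / (0.332×2.530^1.5) = 8.616/1.336 = 6.45.
The undesired path is higher order in A, so low C_A (CSTR or dilute feed) favours P.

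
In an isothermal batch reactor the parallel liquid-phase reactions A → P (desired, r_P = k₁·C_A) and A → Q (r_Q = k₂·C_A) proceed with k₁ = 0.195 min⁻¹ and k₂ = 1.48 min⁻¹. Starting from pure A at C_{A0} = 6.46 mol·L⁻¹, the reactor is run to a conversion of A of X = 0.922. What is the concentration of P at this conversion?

C_A = C_{A0}(1−X) = 0.5039 mol·L⁻¹.
Both paths are first order in A, so the instantaneous fraction to P is constant: dC_P/d(−C_A) = k₁/(k₁+k₂) = 0.1164.
C_P = 0.1164·(C_{A0}−C_A) = 0.1164×5.956 = 0.693 mol·L⁻¹.

0.693 mol·L⁻¹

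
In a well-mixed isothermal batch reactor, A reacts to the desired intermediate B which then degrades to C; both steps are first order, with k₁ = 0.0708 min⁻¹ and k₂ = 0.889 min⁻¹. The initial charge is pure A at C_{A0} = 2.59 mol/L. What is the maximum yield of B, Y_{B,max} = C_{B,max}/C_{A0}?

Evaluating C_B at t_opt = ln(k₂/k₁)/(k₂−k₁) gives C_{B,max}/C_{A0} = (k₁/k₂)^[k₂/(k₂−k₁)].
= (0.0708/0.889)^(0.889/(0.889−0.0708)) = (0.07964)^(1.087) = 0.06398.

0.0640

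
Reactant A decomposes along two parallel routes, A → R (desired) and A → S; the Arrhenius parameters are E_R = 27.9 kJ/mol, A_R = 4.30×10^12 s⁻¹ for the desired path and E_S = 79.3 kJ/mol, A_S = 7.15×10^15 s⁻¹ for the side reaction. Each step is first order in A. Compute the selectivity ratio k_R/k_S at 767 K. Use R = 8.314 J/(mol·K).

Since both paths have the same order in A, the concentration cancels and S_{R/S} = k_R/k_S = (A_R/A_S)·exp[(E_S−E_R)/(RT)].
(E_S−E_R)/(RT) = (79.3−27.9)×10³/(8.314×767) = 51400/6377 = 8.060.
k_R/k_S = (4.30×10^12/7.15×10^15)·exp(8.060) = 6.014×10^-4 × 3167 = 1.90.
Since E_R < E_S, lowering the temperature improves selectivity toward R.

1.90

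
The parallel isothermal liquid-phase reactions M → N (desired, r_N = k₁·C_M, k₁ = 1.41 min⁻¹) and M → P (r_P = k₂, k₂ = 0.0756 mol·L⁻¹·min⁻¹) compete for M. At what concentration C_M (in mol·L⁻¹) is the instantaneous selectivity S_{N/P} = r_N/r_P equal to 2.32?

S_{N/P} = (k₁/k₂)·C_M ⇒ C_M = S·k₂/k₁.
= 2.32×0.0756/1.41 = 0.124 mol·L⁻¹.

0.124 mol·L⁻¹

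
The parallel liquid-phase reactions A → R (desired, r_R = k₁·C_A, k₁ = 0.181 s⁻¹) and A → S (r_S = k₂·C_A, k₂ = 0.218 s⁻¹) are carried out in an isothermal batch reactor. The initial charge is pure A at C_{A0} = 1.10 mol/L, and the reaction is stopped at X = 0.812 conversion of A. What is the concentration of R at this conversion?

0.405 mol/L

C_A = C_{A0}(1−X) = 0.2068 mol/L.
Both paths are first order in A, so the instantaneous fraction to R is constant: dC_R/d(−C_A) = k₁/(k₁+k₂) = 0.4536.
C_R = 0.4536·(C_{A0}−C_A) = 0.4536×0.8932 = 0.405 mol/L.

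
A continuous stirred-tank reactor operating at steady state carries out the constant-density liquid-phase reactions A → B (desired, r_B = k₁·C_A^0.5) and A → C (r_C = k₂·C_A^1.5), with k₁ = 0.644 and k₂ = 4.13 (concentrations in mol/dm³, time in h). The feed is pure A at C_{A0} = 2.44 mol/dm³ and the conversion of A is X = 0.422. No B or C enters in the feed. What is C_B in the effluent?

Exit C_A = C_{A0}(1−X) = 2.44×0.578 = 1.410 mol/dm³.
In a CSTR the entire volume is at exit conditions, so r_B = 0.644×1.410^0.5 = 0.7648 and r_C = 4.13×1.410^1.5 = 6.917.
Fraction of consumed A going to B: r_B/(r_B+r_C) = 0.09956.
C_B = 0.09956·C_{A0}·X = 0.09956×2.44×0.422 = 0.103 mol/dm³.

0.103 mol/dm³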